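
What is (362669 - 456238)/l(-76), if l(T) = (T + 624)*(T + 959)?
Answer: -93569/483884 ≈ -0.19337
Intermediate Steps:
l(T) = (624 + T)*(959 + T)
(362669 - 456238)/l(-76) = (362669 - 456238)/(598416 + (-76)² + 1583*(-76)) = -93569/(598416 + 5776 - 120308) = -93569/483884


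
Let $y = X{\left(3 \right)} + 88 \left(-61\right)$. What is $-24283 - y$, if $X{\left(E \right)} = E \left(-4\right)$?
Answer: $-18903$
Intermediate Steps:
$X{\left(E \right)} = - 4 E$
$y = -5380$ ($y = \left(-4\right) 3 + 88 \left(-61\right) = -12 - 5368 = -5380$)
$-24283 - y = -24283 - -5380 = -24283 + 5380 = -18903$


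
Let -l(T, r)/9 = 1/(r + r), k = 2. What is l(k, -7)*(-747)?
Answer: -6723/14 ≈ -480.21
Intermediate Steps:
l(T, r) = -9/(2*r) (l(T, r) = -9/(r + r) = -9*1/(2*r) = -9/(2*r))
l(k, -7)*(-747) = -9/2/(-7)*(-747) = -9/2*(-⅐)*(-747) = (9/14)*(-747) = -6723/14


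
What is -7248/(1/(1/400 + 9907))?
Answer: -1795148853/25 ≈ -7.1806e+7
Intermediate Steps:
-7248/(1/(1/400 + 9907)) = -7248/(1/(3962801/400)) = -7248/400/3962801 = -7248*3962801/400 = -1795148853/25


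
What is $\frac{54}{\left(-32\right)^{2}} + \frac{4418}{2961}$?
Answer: $\frac{49829}{32256} \approx 1.5448$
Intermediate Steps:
$\frac{54}{\left(-32\right)^{2}} + \frac{4418}{2961} = \frac{54}{1024} + 4418 \cdot \frac{1}{2961} = 54 \cdot \frac{1}{1024} + \frac{94}{63} = \frac{27}{512} + \frac{94}{63} = \frac{49829}{32256}$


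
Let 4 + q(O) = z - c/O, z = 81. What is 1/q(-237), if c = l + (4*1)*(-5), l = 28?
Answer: 237/18257 ≈ 0.012981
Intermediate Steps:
c = 8 (c = 28 + (4*1)*(-5) = 28 + 4*(-5) = 28 - 20 = 8)
q(O) = 77 - 8/O (q(O) = -4 + (81 - 8/O) = 77 - 8/O)
1/q(-237) = 1/(77 - 8/(-237)) = 1/(77 - 8*(-1/237)) = 1/(77 + 8/237) = 1/(18257/237) = 237/18257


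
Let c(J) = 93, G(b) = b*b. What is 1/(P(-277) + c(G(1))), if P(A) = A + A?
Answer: -1/461 ≈ -0.0021692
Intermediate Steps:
P(A) = 2*A
G(b) = b**2
1/(P(-277) + c(G(1))) = 1/(2*(-277) + 93) = 1/(-554 + 93) = 1/(-461) = -1/461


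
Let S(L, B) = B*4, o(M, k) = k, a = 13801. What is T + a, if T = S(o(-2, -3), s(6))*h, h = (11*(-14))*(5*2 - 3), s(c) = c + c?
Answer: -37943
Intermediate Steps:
s(c) = 2*c
S(L, B) = 4*B
h = -1078 (h = -154*(10 - 3) = -154*7 = -1078)
T = -51744 (T = (4*(2*6))*(-1078) = (4*12)*(-1078) = 48*(-1078) = -51744)
T + a = -51744 + 13801 = -37943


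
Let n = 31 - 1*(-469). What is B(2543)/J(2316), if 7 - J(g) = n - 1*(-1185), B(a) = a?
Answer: -2543/1678 ≈ -1.5155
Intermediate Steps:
n = 500 (n = 31 + 469 = 500)
J(g) = -1678 (J(g) = 7 - (500 - 1*(-1185)) = 7 - (500 + 1185) = 7 - 1*1685 = 7 - 1685 = -1678)
B(2543)/J(2316) = 2543/(-1678) = 2543*(-1/1678) = -2543/1678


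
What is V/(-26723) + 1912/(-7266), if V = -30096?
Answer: 83791580/97084659 ≈ 0.86308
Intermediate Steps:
V/(-26723) + 1912/(-7266) = -30096/(-26723) + 1912/(-7266) = -30096*(-1/26723) + 1912*(-1/7266) = 30096/26723 - 956/3633 = 83791580/97084659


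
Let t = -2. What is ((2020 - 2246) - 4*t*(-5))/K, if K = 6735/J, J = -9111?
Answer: 807842/2245 ≈ 359.84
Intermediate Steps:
K = -2245/3037 (K = 6735/(-9111) = 6735*(-1/9111) = -2245/3037 ≈ -0.73922)
((2020 - 2246) - 4*t*(-5))/K = ((2020 - 2246) - 4*(-2)*(-5))/(-2245/3037) = (-226 + 8*(-5))*(-3037/2245) = (-226 - 40)*(-3037/2245) = -266*(-3037/2245) = 807842/2245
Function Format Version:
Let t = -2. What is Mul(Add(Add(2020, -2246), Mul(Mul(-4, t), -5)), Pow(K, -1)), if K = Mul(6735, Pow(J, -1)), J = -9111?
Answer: Rational(807842, 2245) ≈ 359.84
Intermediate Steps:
K = Rational(-2245, 3037) (K = Mul(6735, Pow(-9111, -1)) = Mul(6735, Rational(-1, 9111)) = Rational(-2245, 3037) ≈ -0.73922)
Mul(Add(Add(2020, -2246), Mul(Mul(-4, t), -5)), Pow(K, -1)) = Mul(Add(Add(2020, -2246), Mul(Mul(-4, -2), -5)), Pow(Rational(-2245, 3037), -1)) = Mul(Add(-226, Mul(8, -5)), Rational(-3037, 2245)) = Mul(Add(-226, -40), Rational(-3037, 2245)) = Mul(-266, Rational(-3037, 2245)) = Rational(807842, 2245)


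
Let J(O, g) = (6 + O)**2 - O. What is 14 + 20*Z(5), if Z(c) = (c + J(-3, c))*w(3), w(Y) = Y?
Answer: 1034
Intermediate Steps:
Z(c) = 36 + 3*c (Z(c) = (c + ((6 - 3)**2 - 1*(-3)))*3 = (c + (3**2 + 3))*3 = (c + (9 + 3))*3 = (c + 12)*3 = (12 + c)*3 = 36 + 3*c)
14 + 20*Z(5) = 14 + 20*(36 + 3*5) = 14 + 20*(36 + 15) = 14 + 20*51 = 14 + 1020 = 1034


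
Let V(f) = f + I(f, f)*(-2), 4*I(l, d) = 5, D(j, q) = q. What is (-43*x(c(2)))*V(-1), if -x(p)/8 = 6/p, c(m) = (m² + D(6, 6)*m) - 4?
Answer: -602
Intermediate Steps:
I(l, d) = 5/4 (I(l, d) = (¼)*5 = 5/4)
c(m) = -4 + m² + 6*m (c(m) = (m² + 6*m) - 4 = -4 + m² + 6*m)
V(f) = -5/2 + f (V(f) = f + (5/4)*(-2) = f - 5/2 = -5/2 + f)
x(p) = -48/p
(-43*x(c(2)))*V(-1) = (-(-2064)/(-4 + 2² + 6*2))*(-5/2 - 1) = -(-2064)/(-4 + 4 + 12)*(-7/2) = -(-2064)/12*(-7/2) = -43*(-4)*(-7/2) = 172*(-7/2) = -602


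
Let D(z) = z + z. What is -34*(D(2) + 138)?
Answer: -4828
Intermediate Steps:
D(z) = 2*z
-34*(D(2) + 138) = -34*(2*2 + 138) = -34*(4 + 138) = -34*142 = -4828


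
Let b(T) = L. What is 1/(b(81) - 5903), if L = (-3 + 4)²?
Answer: -1/5902 ≈ -0.00016943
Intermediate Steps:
L = 1 (L = 1² = 1)
b(T) = 1
1/(b(81) - 5903) = 1/(1 - 5903) = 1/(-5902) = -1/5902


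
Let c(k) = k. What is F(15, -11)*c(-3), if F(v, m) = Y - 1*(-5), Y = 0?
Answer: -15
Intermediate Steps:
F(v, m) = 5 (F(v, m) = 0 - 1*(-5) = 0 + 5 = 5)
F(15, -11)*c(-3) = 5*(-3) = -15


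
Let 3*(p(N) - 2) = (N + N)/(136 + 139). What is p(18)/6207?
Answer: 562/1706925 ≈ 0.00032925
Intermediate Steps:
p(N) = 2 + 2*N/825 (p(N) = 2 + ((N + N)/(136 + 139))/3 = 2 + ((2*N)/275)/3 = 2 + ((2*N)*(1/275))/3 = 2 + (2*N/275)/3 = 2 + 2*N/825)
p(18)/6207 = (2 + (2/825)*18)/6207 = (2 + 12/275)*(1/6207) = (562/275)*(1/6207) = 562/1706925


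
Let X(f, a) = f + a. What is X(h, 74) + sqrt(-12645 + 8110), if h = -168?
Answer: -94 + I*sqrt(4535) ≈ -94.0 + 67.342*I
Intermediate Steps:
X(f, a) = a + f
X(h, 74) + sqrt(-12645 + 8110) = (74 - 168) + sqrt(-12645 + 8110) = -94 + sqrt(-4535) = -94 + I*sqrt(4535)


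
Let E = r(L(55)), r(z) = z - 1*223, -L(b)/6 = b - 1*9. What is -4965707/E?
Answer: 4965707/499 ≈ 9951.3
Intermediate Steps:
L(b) = 54 - 6*b (L(b) = -6*(b - 1*9) = -6*(b - 9) = -6*(-9 + b) = 54 - 6*b)
r(z) = -223 + z (r(z) = z - 223 = -223 + z)
E = -499 (E = -223 + (54 - 6*55) = -223 + (54 - 330) = -223 - 276 = -499)
-4965707/E = -4965707/(-499) = -4965707*(-1/499) = 4965707/499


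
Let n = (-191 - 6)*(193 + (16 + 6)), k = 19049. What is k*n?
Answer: -806820395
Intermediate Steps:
n = -42355 (n = -197*(193 + 22) = -197*215 = -42355)
k*n = 19049*(-42355) = -806820395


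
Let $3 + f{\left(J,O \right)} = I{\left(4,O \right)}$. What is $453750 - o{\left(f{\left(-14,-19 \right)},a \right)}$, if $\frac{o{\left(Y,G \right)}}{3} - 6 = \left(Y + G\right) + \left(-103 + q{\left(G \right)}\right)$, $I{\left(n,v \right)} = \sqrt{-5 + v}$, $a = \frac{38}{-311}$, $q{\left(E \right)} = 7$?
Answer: $\frac{141203133}{311} - 6 i \sqrt{6} \approx 4.5403 \cdot 10^{5} - 14.697 i$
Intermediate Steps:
$a = - \frac{38}{311}$ ($a = 38 \left(- \frac{1}{311}\right) = - \frac{38}{311} \approx -0.12219$)
$f{\left(J,O \right)} = -3 + \sqrt{-5 + O}$
$o{\left(Y,G \right)} = -270 + 3 G + 3 Y$ ($o{\left(Y,G \right)} = 18 + 3 \left(\left(Y + G\right) + \left(-103 + 7\right)\right) = 18 + 3 \left(\left(G + Y\right) - 96\right) = 18 + 3 \left(-96 + G + Y\right) = 18 + \left(-288 + 3 G + 3 Y\right) = -270 + 3 G + 3 Y$)
$453750 - o{\left(f{\left(-14,-19 \right)},a \right)} = 453750 - \left(-270 + 3 \left(- \frac{38}{311}\right) + 3 \left(-3 + \sqrt{-5 - 19}\right)\right) = 453750 - \left(-270 - \frac{114}{311} + 3 \left(-3 + \sqrt{-24}\right)\right) = 453750 - \left(-270 - \frac{114}{311} + 3 \left(-3 + 2 i \sqrt{6}\right)\right) = 453750 - \left(-270 - \frac{114}{311} - \left(9 - 6 i \sqrt{6}\right)\right) = 453750 - \left(- \frac{86883}{311} + 6 i \sqrt{6}\right) = 453750 + \left(\frac{86883}{311} - 6 i \sqrt{6}\right) = \frac{141203133}{311} - 6 i \sqrt{6}$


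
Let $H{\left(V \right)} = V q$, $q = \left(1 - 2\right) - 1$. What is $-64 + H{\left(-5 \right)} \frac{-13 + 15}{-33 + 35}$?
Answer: $-54$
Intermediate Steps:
$q = -2$ ($q = -1 - 1 = -2$)
$H{\left(V \right)} = - 2 V$ ($H{\left(V \right)} = V \left(-2\right) = - 2 V$)
$-64 + H{\left(-5 \right)} \frac{-13 + 15}{-33 + 35} = -64 + \left(-2\right) \left(-5\right) \frac{-13 + 15}{-33 + 35} = -64 + 10 \cdot \frac{2}{2} = -64 + 10 \cdot 2 \cdot \frac{1}{2} = -64 + 10 \cdot 1 = -64 + 10 = -54$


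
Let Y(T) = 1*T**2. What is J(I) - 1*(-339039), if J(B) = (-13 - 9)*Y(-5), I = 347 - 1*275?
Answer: 338489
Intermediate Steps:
I = 72 (I = 347 - 275 = 72)
Y(T) = T**2
J(B) = -550 (J(B) = (-13 - 9)*(-5)**2 = -22*25 = -550)
J(I) - 1*(-339039) = -550 - 1*(-339039) = -550 + 339039 = 338489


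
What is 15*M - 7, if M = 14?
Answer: 203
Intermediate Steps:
15*M - 7 = 15*14 - 7 = 210 - 7 = 203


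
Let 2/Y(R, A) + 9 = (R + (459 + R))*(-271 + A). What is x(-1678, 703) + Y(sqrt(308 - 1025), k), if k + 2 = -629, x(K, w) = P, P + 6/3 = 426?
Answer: 24556916974790/57917257667 + 3608*I*sqrt(717)/173751773001 ≈ 424.0 + 5.5603e-7*I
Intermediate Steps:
P = 424 (P = -2 + 426 = 424)
x(K, w) = 424
k = -631 (k = -2 - 629 = -631)
Y(R, A) = 2/(-9 + (-271 + A)*(459 + 2*R)) (Y(R, A) = 2/(-9 + (R + (459 + R))*(-271 + A)) = 2/(-9 + (459 + 2*R)*(-271 + A)) = 2/(-9 + (-271 + A)*(459 + 2*R)))
x(-1678, 703) + Y(sqrt(308 - 1025), k) = 424 + 2/(-124398 - 542*sqrt(308 - 1025) + 459*(-631) + 2*(-631)*sqrt(308 - 1025)) = 424 + 2/(-124398 - 542*I*sqrt(717) - 289629 + 2*(-631)*sqrt(-717)) = 424 + 2/(-124398 - 542*I*sqrt(717) - 289629 + 2*(-631)*(I*sqrt(717))) = 424 + 2/(-124398 - 542*I*sqrt(717) - 289629 - 1262*I*sqrt(717)) = 424 + 2/(-414027 - 1804*I*sqrt(717))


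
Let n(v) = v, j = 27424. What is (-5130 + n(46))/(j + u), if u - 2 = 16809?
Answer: -5084/44235 ≈ -0.11493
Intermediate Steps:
u = 16811 (u = 2 + 16809 = 16811)
(-5130 + n(46))/(j + u) = (-5130 + 46)/(27424 + 16811) = -5084/44235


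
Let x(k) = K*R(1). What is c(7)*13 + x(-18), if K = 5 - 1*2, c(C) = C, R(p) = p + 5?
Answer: 109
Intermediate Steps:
R(p) = 5 + p
K = 3 (K = 5 - 2 = 3)
x(k) = 18 (x(k) = 3*(5 + 1) = 3*6 = 18)
c(7)*13 + x(-18) = 7*13 + 18 = 91 + 18 = 109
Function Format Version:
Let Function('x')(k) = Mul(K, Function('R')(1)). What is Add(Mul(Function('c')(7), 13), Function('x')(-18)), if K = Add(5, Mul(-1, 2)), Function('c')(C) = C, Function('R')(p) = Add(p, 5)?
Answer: 109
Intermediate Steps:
Function('R')(p) = Add(5, p)
K = 3 (K = Add(5, -2) = 3)
Function('x')(k) = 18 (Function('x')(k) = Mul(3, Add(5, 1)) = Mul(3, 6) = 18)
Add(Mul(Function('c')(7), 13), Function('x')(-18)) = Add(Mul(7, 13), 18) = Add(91, 18) = 109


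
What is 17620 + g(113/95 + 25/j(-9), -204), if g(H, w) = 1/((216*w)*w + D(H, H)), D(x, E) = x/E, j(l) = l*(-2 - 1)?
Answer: 158387184341/8989057 ≈ 17620.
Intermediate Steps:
j(l) = -3*l (j(l) = l*(-3) = -3*l)
g(H, w) = 1/(1 + 216*w²) (g(H, w) = 1/((216*w)*w + H/H) = 1/(216*w² + 1) = 1/(1 + 216*w²))
17620 + g(113/95 + 25/j(-9), -204) = 17620 + 1/(1 + 216*(-204)²) = 17620 + 1/(1 + 216*41616) = 17620 + 1/(1 + 8989056) = 17620 + 1/8989057 = 158387184341/8989057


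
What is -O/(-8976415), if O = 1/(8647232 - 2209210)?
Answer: 1/57790357251130 ≈ 1.7304e-14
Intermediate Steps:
O = 1/6438022 ≈ 1.5533e-7
-O/(-8976415) = -1/(6438022*(-8976415)) = -(-1)/(6438022*8976415) = -1*(-1/57790357251130) = 1/57790357251130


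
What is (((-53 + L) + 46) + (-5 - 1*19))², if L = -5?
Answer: 1296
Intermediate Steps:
(((-53 + L) + 46) + (-5 - 1*19))² = (((-53 - 5) + 46) + (-5 - 1*19))² = ((-58 + 46) + (-5 - 19))² = (-12 - 24)² = (-36)² = 1296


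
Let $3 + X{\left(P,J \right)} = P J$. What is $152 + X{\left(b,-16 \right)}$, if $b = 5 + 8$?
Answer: $-59$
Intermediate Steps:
$b = 13$
$X{\left(P,J \right)} = -3 + J P$ ($X{\left(P,J \right)} = -3 + P J = -3 + J P$)
$152 + X{\left(b,-16 \right)} = 152 - 211 = -59$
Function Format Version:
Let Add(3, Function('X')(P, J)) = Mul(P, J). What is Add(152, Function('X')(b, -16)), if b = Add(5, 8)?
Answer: -59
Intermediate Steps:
b = 13
Function('X')(P, J) = Add(-3, Mul(J, P)) (Function('X')(P, J) = Add(-3, Mul(P, J)) = Add(-3, Mul(J, P)))
Add(152, Function('X')(b, -16)) = Add(152, Add(-3, Mul(-16, 13))) = Add(152, Add(-3, -208)) = Add(152, -211) = -59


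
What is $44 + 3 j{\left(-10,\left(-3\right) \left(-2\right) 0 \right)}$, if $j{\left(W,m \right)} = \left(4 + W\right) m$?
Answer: $44$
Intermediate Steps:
$j{\left(W,m \right)} = m \left(4 + W\right)$
$44 + 3 j{\left(-10,\left(-3\right) \left(-2\right) 0 \right)} = 44 + 3 \left(-3\right) \left(-2\right) 0 \left(4 - 10\right) = 44 + 3 \cdot 6 \cdot 0 \left(-6\right) = 44 + 3 \cdot 0 \left(-6\right) = 44 + 3 \cdot 0 = 44 + 0 = 44$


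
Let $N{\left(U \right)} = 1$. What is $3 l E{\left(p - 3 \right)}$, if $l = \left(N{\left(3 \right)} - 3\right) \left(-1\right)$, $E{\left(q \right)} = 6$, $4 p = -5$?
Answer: $36$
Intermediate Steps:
$p = - \frac{5}{4}$ ($p = \frac{1}{4} \left(-5\right) = - \frac{5}{4} \approx -1.25$)
$l = 2$ ($l = \left(1 - 3\right) \left(-1\right) = \left(-2\right) \left(-1\right) = 2$)
$3 l E{\left(p - 3 \right)} = 3 \cdot 2 \cdot 6 = 6 \cdot 6 = 36$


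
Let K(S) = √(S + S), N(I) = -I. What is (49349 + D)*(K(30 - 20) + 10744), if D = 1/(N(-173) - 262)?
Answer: 47188292640/89 + 8784120*√5/89 ≈ 5.3043e+8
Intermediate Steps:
D = -1/89 (D = 1/(-1*(-173) - 262) = 1/(173 - 262) = 1/(-89) = -1/89 ≈ -0.011236)
K(S) = √2*√S (K(S) = √(2*S) = √2*√S)
(49349 + D)*(K(30 - 20) + 10744) = (49349 - 1/89)*(√2*√(30 - 20) + 10744) = 4392060*(√2*√10 + 10744)/89 = 4392060*(2*√5 + 10744)/89 = 4392060*(10744 + 2*√5)/89 = 47188292640/89 + 8784120*√5/89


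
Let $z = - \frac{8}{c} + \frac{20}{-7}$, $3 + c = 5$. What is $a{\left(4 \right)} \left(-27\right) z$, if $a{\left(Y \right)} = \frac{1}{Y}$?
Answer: $\frac{324}{7} \approx 46.286$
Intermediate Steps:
$c = 2$ ($c = -3 + 5 = 2$)
$z = - \frac{48}{7}$ ($z = - \frac{8}{2} + \frac{20}{-7} = \left(-8\right) \frac{1}{2} + 20 \left(- \frac{1}{7}\right) = -4 - \frac{20}{7} = - \frac{48}{7} \approx -6.8571$)
$a{\left(4 \right)} \left(-27\right) z = \frac{1}{4} \left(-27\right) \left(- \frac{48}{7}\right) = \left(- \frac{27}{4}\right) \left(- \frac{48}{7}\right) = \frac{324}{7}$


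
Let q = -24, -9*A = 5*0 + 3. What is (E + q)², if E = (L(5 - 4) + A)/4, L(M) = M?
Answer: 20449/36 ≈ 568.03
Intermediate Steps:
A = -⅓ (A = -(5*0 + 3)/9 = -(0 + 3)/9 = -⅑*3 = -⅓ ≈ -0.33333)
E = ⅙ (E = ((5 - 4) - ⅓)/4 = (1 - ⅓)*(¼) = (⅔)*(¼) = ⅙ ≈ 0.16667)
(E + q)² = (⅙ - 24)² = (-143/6)² = 20449/36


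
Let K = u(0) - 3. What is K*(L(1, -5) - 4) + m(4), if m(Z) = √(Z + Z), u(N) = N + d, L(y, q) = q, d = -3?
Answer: 54 + 2*√2 ≈ 56.828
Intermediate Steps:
u(N) = -3 + N (u(N) = N - 3 = -3 + N)
K = -6 (K = (-3 + 0) - 3 = -3 - 3 = -6)
m(Z) = √2*√Z (m(Z) = √(2*Z) = √2*√Z)
K*(L(1, -5) - 4) + m(4) = -6*(-5 - 4) + √2*√4 = -6*(-9) + √2*2 = 54 + 2*√2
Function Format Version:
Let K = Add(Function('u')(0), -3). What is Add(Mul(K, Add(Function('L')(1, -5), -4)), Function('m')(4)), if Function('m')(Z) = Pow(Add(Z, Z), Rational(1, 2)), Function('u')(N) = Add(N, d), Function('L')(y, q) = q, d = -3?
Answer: Add(54, Mul(2, Pow(2, Rational(1, 2)))) ≈ 56.828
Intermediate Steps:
Function('u')(N) = Add(-3, N) (Function('u')(N) = Add(N, -3) = Add(-3, N))
K = -6 (K = Add(Add(-3, 0), -3) = Add(-3, -3) = -6)
Function('m')(Z) = Mul(Pow(2, Rational(1, 2)), Pow(Z, Rational(1, 2))) (Function('m')(Z) = Pow(Mul(2, Z), Rational(1, 2)) = Mul(Pow(2, Rational(1, 2)), Pow(Z, Rational(1, 2))))
Add(Mul(K, Add(Function('L')(1, -5), -4)), Function('m')(4)) = Add(Mul(-6, Add(-5, -4)), Mul(Pow(2, Rational(1, 2)), Pow(4, Rational(1, 2)))) = Add(Mul(-6, -9), Mul(Pow(2, Rational(1, 2)), 2)) = Add(54, Mul(2, Pow(2, Rational(1, 2))))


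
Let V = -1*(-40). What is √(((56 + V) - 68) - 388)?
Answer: 6*I*√10 ≈ 18.974*I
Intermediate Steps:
V = 40
√(((56 + V) - 68) - 388) = √(((56 + 40) - 68) - 388) = √((96 - 68) - 388) = √(28 - 388) = √(-360) = 6*I*√10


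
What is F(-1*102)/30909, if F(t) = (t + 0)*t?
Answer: 3468/10303 ≈ 0.33660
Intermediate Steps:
F(t) = t**2 (F(t) = t*t = t**2)
F(-1*102)/30909 = (-1*102)**2/30909 = (-102)**2*(1/30909) = 10404*(1/30909) = 3468/10303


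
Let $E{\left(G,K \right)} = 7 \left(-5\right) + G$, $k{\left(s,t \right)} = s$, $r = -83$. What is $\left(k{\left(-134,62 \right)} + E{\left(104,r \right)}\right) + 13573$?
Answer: $13508$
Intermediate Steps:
$E{\left(G,K \right)} = -35 + G$
$\left(k{\left(-134,62 \right)} + E{\left(104,r \right)}\right) + 13573 = \left(-134 + \left(-35 + 104\right)\right) + 13573 = \left(-134 + 69\right) + 13573 = -65 + 13573 = 13508$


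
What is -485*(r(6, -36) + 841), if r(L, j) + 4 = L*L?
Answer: -423405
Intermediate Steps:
r(L, j) = -4 + L² (r(L, j) = -4 + L*L = -4 + L²)
-485*(r(6, -36) + 841) = -485*((-4 + 6²) + 841) = -485*((-4 + 36) + 841) = -485*(32 + 841) = -485*873 = -423405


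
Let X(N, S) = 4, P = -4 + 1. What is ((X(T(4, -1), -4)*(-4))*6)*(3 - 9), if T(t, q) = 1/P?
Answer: 576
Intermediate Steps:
P = -3
T(t, q) = -⅓ (T(t, q) = 1/(-3) = -⅓)
((X(T(4, -1), -4)*(-4))*6)*(3 - 9) = ((4*(-4))*6)*(3 - 9) = -16*6*(-6) = -96*(-6) = 576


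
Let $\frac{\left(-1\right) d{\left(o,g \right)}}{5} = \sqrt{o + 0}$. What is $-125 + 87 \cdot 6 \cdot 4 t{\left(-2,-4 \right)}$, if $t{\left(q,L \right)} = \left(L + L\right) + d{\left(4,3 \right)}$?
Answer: $-37709$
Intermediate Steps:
$d{\left(o,g \right)} = - 5 \sqrt{o}$ ($d{\left(o,g \right)} = - 5 \sqrt{o + 0} = - 5 \sqrt{o}$)
$t{\left(q,L \right)} = -10 + 2 L$ ($t{\left(q,L \right)} = \left(L + L\right) - 5 \sqrt{4} = 2 L - 10 = -10 + 2 L$)
$-125 + 87 \cdot 6 \cdot 4 t{\left(-2,-4 \right)} = -125 + 87 \cdot 6 \cdot 4 \left(-10 + 2 \left(-4\right)\right) = -125 + 87 \cdot 24 \left(-10 - 8\right) = -125 + 87 \cdot 24 \left(-18\right) = -125 + 87 \left(-432\right) = -125 - 37584 = -37709$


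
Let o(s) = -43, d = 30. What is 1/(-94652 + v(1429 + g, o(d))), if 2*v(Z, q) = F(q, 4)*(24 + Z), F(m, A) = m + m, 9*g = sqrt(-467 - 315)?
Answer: -748683/117641393527 + 387*I*sqrt(782)/1999903689959 ≈ -6.3641e-6 + 5.4113e-9*I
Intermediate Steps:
g = I*sqrt(782)/9 (g = sqrt(-467 - 315)/9 = sqrt(-782)/9 = (I*sqrt(782))/9 = I*sqrt(782)/9 ≈ 3.1071*I)
F(m, A) = 2*m
v(Z, q) = q*(24 + Z) (v(Z, q) = ((2*q)*(24 + Z))/2 = (2*q*(24 + Z))/2 = q*(24 + Z))
1/(-94652 + v(1429 + g, o(d))) = 1/(-94652 - 43*(24 + (1429 + I*sqrt(782)/9))) = 1/(-94652 - 43*(1453 + I*sqrt(782)/9)) = 1/(-94652 + (-62479 - 43*I*sqrt(782)/9)) = 1/(-157131 - 43*I*sqrt(782)/9)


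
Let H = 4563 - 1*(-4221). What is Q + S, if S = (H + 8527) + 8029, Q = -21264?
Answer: 4076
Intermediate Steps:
H = 8784 (H = 4563 + 4221 = 8784)
S = 25340 (S = (8784 + 8527) + 8029 = 17311 + 8029 = 25340)
Q + S = -21264 + 25340 = 4076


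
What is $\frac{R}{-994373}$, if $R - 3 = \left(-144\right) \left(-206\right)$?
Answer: $- \frac{29667}{994373} \approx -0.029835$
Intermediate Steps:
$R = 29667$ ($R = 3 - -29664 = 3 + 29664 = 29667$)
$\frac{R}{-994373} = \frac{29667}{-994373} = 29667 \left(- \frac{1}{994373}\right) = - \frac{29667}{994373}$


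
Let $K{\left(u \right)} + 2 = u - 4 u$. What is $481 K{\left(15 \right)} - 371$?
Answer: $-22978$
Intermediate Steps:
$K{\left(u \right)} = -2 - 3 u$ ($K{\left(u \right)} = -2 + \left(u - 4 u\right) = -2 - 3 u$)
$481 K{\left(15 \right)} - 371 = 481 \left(-2 - 45\right) - 371 = 481 \left(-47\right) - 371 = -22607 - 371 = -22978$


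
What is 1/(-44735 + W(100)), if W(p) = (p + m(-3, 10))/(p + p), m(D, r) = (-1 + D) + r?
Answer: -100/4473447 ≈ -2.2354e-5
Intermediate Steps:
m(D, r) = -1 + D + r
W(p) = (6 + p)/(2*p) (W(p) = (p + (-1 - 3 + 10))/(p + p) = (p + 6)/((2*p)) = (6 + p)*(1/(2*p)) = (6 + p)/(2*p))
1/(-44735 + W(100)) = 1/(-44735 + (1/2)*(6 + 100)/100) = 1/(-44735 + (1/2)*(1/100)*106) = 1/(-44735 + 53/100) = 1/(-4473447/100) = -100/4473447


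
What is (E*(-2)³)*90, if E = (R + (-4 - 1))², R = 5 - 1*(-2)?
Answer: -2880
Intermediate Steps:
R = 7 (R = 5 + 2 = 7)
E = 4 (E = (7 + (-4 - 1))² = (7 - 5)² = 2² = 4)
(E*(-2)³)*90 = (4*(-2)³)*90 = (4*(-8))*90 = -32*90 = -2880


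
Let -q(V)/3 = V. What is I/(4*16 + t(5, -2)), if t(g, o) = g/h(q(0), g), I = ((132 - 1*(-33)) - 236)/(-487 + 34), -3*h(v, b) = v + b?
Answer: 71/27633 ≈ 0.0025694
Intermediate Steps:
q(V) = -3*V
h(v, b) = -b/3 - v/3 (h(v, b) = -(v + b)/3 = -(b + v)/3 = -b/3 - v/3)
I = 71/453 (I = ((132 + 33) - 236)/(-453) = (165 - 236)*(-1/453) = -71*(-1/453) = 71/453 ≈ 0.15673)
t(g, o) = -3 (t(g, o) = g/(-g/3 - (-1)*0) = g/(-g/3 - ⅓*0) = g/(-g/3 + 0) = g/((-g/3)) = g*(-3/g) = -3)
I/(4*16 + t(5, -2)) = 71/(453*(4*16 - 3)) = 71/(453*(64 - 3)) = (71/453)/61 = (71/453)*(1/61) = 71/27633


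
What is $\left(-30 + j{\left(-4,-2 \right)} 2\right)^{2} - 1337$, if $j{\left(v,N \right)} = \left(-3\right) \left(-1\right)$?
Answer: $-761$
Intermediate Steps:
$j{\left(v,N \right)} = 3$
$\left(-30 + j{\left(-4,-2 \right)} 2\right)^{2} - 1337 = \left(-30 + 3 \cdot 2\right)^{2} - 1337 = \left(-30 + 6\right)^{2} - 1337 = \left(-24\right)^{2} - 1337 = 576 - 1337 = -761$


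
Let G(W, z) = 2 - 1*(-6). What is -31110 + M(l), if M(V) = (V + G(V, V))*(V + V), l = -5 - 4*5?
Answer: -30260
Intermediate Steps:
l = -25 (l = -5 - 20 = -25)
G(W, z) = 8 (G(W, z) = 2 + 6 = 8)
M(V) = 2*V*(8 + V) (M(V) = (V + 8)*(V + V) = (8 + V)*(2*V) = 2*V*(8 + V))
-31110 + M(l) = -31110 + 2*(-25)*(8 - 25) = -31110 + 2*(-25)*(-17) = -31110 + 850 = -30260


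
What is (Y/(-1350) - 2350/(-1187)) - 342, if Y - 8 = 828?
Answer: -272928866/801225 ≈ -340.64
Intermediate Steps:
Y = 836 (Y = 8 + 828 = 836)
(Y/(-1350) - 2350/(-1187)) - 342 = (836/(-1350) - 2350/(-1187)) - 342 = (836*(-1/1350) - 2350*(-1/1187)) - 342 = (-418/675 + 2350/1187) - 342 = 1090084/801225 - 342 = -272928866/801225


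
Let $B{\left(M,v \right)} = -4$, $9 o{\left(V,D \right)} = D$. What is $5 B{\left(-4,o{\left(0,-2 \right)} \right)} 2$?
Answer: $-40$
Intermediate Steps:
$o{\left(V,D \right)} = \frac{D}{9}$
$5 B{\left(-4,o{\left(0,-2 \right)} \right)} 2 = 5 \left(\left(-4\right) 2\right) = 5 \left(-8\right) = -40$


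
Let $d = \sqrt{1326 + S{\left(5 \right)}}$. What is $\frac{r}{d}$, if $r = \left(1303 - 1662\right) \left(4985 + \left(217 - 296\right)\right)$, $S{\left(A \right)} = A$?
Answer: $- \frac{160114 \sqrt{11}}{11} \approx -48276.0$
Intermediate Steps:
$r = -1761254$ ($r = - 359 \left(4985 + \left(217 - 296\right)\right) = - 359 \left(4985 - 79\right) = \left(-359\right) 4906 = -1761254$)
$d = 11 \sqrt{11}$ ($d = \sqrt{1326 + 5} = \sqrt{1331} = 11 \sqrt{11} \approx 36.483$)
$\frac{r}{d} = - \frac{1761254}{11 \sqrt{11}} = - 1761254 \frac{\sqrt{11}}{121} = - \frac{160114 \sqrt{11}}{11}$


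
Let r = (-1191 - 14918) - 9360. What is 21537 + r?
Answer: -3932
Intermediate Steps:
r = -25469 (r = -16109 - 9360 = -25469)
21537 + r = 21537 - 25469 = -3932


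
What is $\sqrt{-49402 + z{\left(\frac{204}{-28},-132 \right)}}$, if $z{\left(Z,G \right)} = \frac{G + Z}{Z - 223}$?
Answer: $\frac{i \sqrt{189898963}}{62} \approx 222.26 i$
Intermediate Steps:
$z{\left(Z,G \right)} = \frac{G + Z}{-223 + Z}$
$\sqrt{-49402 + z{\left(\frac{204}{-28},-132 \right)}} = \sqrt{-49402 + \frac{-132 + \frac{204}{-28}}{-223 + \frac{204}{-28}}} = \sqrt{-49402 + \frac{-132 + 204 \left(- \frac{1}{28}\right)}{-223 + 204 \left(- \frac{1}{28}\right)}} = \sqrt{-49402 + \frac{-132 - \frac{51}{7}}{-223 - \frac{51}{7}}} = \sqrt{-49402 + \frac{1}{- \frac{1612}{7}} \left(- \frac{975}{7}\right)} = \sqrt{-49402 - - \frac{75}{124}} = \sqrt{-49402 + \frac{75}{124}} = \sqrt{- \frac{6125773}{124}} = \frac{i \sqrt{189898963}}{62}$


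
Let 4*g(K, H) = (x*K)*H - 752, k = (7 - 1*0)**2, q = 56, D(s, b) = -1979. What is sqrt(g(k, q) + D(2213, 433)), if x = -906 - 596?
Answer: I*sqrt(1032539) ≈ 1016.1*I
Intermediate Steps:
x = -1502
k = 49 (k = (7 + 0)**2 = 7**2 = 49)
g(K, H) = -188 - 751*H*K/2 (g(K, H) = ((-1502*K)*H - 752)/4 = (-1502*H*K - 752)/4 = (-752 - 1502*H*K)/4 = -188 - 751*H*K/2)
sqrt(g(k, q) + D(2213, 433)) = sqrt((-188 - 751/2*56*49) - 1979) = sqrt((-188 - 1030372) - 1979) = sqrt(-1030560 - 1979) = sqrt(-1032539) = I*sqrt(1032539)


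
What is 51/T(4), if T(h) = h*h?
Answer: 51/16 ≈ 3.1875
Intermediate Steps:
T(h) = h²
51/T(4) = 51/(4²) = 51/16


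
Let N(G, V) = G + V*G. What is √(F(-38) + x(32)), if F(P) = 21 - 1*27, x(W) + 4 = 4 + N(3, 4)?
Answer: 3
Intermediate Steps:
N(G, V) = G + G*V
x(W) = 15 (x(W) = -4 + (4 + 3*(1 + 4)) = -4 + (4 + 3*5) = -4 + (4 + 15) = -4 + 19 = 15)
F(P) = -6 (F(P) = 21 - 27 = -6)
√(F(-38) + x(32)) = √(-6 + 15) = √9 = 3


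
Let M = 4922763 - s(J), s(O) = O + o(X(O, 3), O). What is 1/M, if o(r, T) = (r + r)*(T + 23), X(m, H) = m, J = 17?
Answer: 1/4921386 ≈ 2.0319e-7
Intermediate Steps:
o(r, T) = 2*r*(23 + T) (o(r, T) = (2*r)*(23 + T) = 2*r*(23 + T))
s(O) = O + 2*O*(23 + O)
M = 4921386 (M = 4922763 - 17*(47 + 2*17) = 4922763 - 17*(47 + 34) = 4922763 - 17*81 = 4922763 - 1*1377 = 4922763 - 1377 = 4921386)
1/M = 1/4921386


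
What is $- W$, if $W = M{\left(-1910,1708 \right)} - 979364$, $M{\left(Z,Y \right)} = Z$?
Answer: $981274$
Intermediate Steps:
$W = -981274$ ($W = -1910 - 979364 = -981274$)
$- W = \left(-1\right) \left(-981274\right) = 981274$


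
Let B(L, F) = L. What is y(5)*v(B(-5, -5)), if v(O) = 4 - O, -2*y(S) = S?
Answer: -45/2 ≈ -22.500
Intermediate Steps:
y(S) = -S/2
y(5)*v(B(-5, -5)) = (-½*5)*(4 - 1*(-5)) = -5*(4 + 5)/2 = -5/2*9 = -45/2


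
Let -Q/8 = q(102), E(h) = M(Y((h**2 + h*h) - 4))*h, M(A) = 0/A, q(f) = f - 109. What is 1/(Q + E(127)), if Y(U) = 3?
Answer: 1/56 ≈ 0.017857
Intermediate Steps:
q(f) = -109 + f
M(A) = 0
E(h) = 0 (E(h) = 0*h = 0)
Q = 56 (Q = -8*(-109 + 102) = -8*(-7) = 56)
1/(Q + E(127)) = 1/(56 + 0) = 1/56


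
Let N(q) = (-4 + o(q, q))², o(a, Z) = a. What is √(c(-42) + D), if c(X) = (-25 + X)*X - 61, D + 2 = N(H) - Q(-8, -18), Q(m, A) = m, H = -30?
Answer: 3*√435 ≈ 62.570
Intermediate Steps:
N(q) = (-4 + q)²
D = 1162 (D = -2 + ((-4 - 30)² - 1*(-8)) = -2 + ((-34)² + 8) = -2 + (1156 + 8) = -2 + 1164 = 1162)
c(X) = -61 + X*(-25 + X) (c(X) = X*(-25 + X) - 61 = -61 + X*(-25 + X))
√(c(-42) + D) = √((-61 + (-42)² - 25*(-42)) + 1162) = √((-61 + 1764 + 1050) + 1162) = √(2753 + 1162) = √3915 = 3*√435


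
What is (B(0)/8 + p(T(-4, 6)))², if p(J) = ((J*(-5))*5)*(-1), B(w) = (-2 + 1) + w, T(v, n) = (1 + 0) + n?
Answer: 1957201/64 ≈ 30581.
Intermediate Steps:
T(v, n) = 1 + n
B(w) = -1 + w
p(J) = 25*J (p(J) = (-5*J*5)*(-1) = -25*J*(-1) = 25*J)
(B(0)/8 + p(T(-4, 6)))² = ((-1 + 0)/8 + 25*(1 + 6))² = (-1*⅛ + 25*7)² = (-⅛ + 175)² = (1399/8)² = 1957201/64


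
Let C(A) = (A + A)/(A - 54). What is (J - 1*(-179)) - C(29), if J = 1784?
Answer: 49133/25 ≈ 1965.3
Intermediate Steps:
C(A) = 2*A/(-54 + A) (C(A) = (2*A)/(-54 + A) = 2*A/(-54 + A))
(J - 1*(-179)) - C(29) = (1784 - 1*(-179)) - 2*29/(-54 + 29) = (1784 + 179) - 2*29/(-25) = 1963 - 2*29*(-1)/25 = 1963 - 1*(-58/25) = 1963 + 58/25 = 49133/25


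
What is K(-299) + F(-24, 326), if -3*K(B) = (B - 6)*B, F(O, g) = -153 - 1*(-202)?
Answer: -91048/3 ≈ -30349.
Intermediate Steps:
F(O, g) = 49 (F(O, g) = -153 + 202 = 49)
K(B) = -B*(-6 + B)/3 (K(B) = -(B - 6)*B/3 = -(-6 + B)*B/3 = -B*(-6 + B)/3)
K(-299) + F(-24, 326) = (⅓)*(-299)*(6 - 1*(-299)) + 49 = (⅓)*(-299)*(6 + 299) + 49 = (⅓)*(-299)*305 + 49 = -91195/3 + 49 = -91048/3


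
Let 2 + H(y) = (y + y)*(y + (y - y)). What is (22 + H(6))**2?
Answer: 8464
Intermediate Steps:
H(y) = -2 + 2*y**2 (H(y) = -2 + (y + y)*(y + (y - y)) = -2 + (2*y)*(y + 0) = -2 + (2*y)*y = -2 + 2*y**2)
(22 + H(6))**2 = (22 + (-2 + 2*6**2))**2 = (22 + (-2 + 2*36))**2 = (22 + (-2 + 72))**2 = (22 + 70)**2 = 92**2 = 8464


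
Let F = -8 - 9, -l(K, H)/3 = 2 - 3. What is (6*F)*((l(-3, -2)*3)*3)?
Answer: -2754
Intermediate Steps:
l(K, H) = 3 (l(K, H) = -3*(2 - 3) = -3*(-1) = 3)
F = -17
(6*F)*((l(-3, -2)*3)*3) = (6*(-17))*((3*3)*3) = -918*3 = -102*27 = -2754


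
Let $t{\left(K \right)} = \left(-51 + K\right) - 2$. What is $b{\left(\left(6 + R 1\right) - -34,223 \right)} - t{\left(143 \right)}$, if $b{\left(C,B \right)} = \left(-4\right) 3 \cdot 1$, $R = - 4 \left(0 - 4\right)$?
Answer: $-102$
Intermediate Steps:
$t{\left(K \right)} = -53 + K$
$R = 16$ ($R = \left(-4\right) \left(-4\right) = 16$)
$b{\left(C,B \right)} = -12$ ($b{\left(C,B \right)} = \left(-12\right) 1 = -12$)
$b{\left(\left(6 + R 1\right) - -34,223 \right)} - t{\left(143 \right)} = -12 - \left(-53 + 143\right) = -12 - 90 = -102$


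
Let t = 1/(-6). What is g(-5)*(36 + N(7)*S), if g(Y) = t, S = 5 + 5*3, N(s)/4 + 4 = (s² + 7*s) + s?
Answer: -4058/3 ≈ -1352.7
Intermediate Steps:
N(s) = -16 + 4*s² + 32*s (N(s) = -16 + 4*((s² + 7*s) + s) = -16 + 4*(s² + 8*s) = -16 + (4*s² + 32*s) = -16 + 4*s² + 32*s)
S = 20 (S = 5 + 15 = 20)
t = -⅙ ≈ -0.16667
g(Y) = -⅙
g(-5)*(36 + N(7)*S) = -(36 + (-16 + 4*7² + 32*7)*20)/6 = -(36 + (-16 + 4*49 + 224)*20)/6 = -(36 + (-16 + 196 + 224)*20)/6 = -(36 + 404*20)/6 = -(36 + 8080)/6 = -⅙*8116 = -4058/3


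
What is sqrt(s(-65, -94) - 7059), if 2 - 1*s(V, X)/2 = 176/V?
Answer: I*sqrt(29784495)/65 ≈ 83.962*I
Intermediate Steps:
s(V, X) = 4 - 352/V
sqrt(s(-65, -94) - 7059) = sqrt((4 - 352/(-65)) - 7059) = sqrt((4 - 352*(-1/65)) - 7059) = sqrt((4 + 352/65) - 7059) = sqrt(612/65 - 7059) = sqrt(-458223/65) = I*sqrt(29784495)/65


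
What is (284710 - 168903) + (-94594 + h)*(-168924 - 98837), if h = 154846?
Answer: -16133019965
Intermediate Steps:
(284710 - 168903) + (-94594 + h)*(-168924 - 98837) = (284710 - 168903) + (-94594 + 154846)*(-168924 - 98837) = 115807 + 60252*(-267761) = 115807 - 16133135772 = -16133019965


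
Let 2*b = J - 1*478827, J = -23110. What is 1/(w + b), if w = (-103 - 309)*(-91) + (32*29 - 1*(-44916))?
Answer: -2/335265 ≈ -5.9654e-6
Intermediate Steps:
b = -501937/2 (b = (-23110 - 1*478827)/2 = (-23110 - 478827)/2 = (½)*(-501937) = -501937/2 ≈ -2.5097e+5)
w = 83336 (w = -412*(-91) + (928 + 44916) = 37492 + 45844 = 83336)
1/(w + b) = 1/(83336 - 501937/2) = 1/(-335265/2) = -2/335265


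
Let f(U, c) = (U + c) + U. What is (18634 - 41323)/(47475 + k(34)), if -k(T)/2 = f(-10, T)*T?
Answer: -22689/46523 ≈ -0.48769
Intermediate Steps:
f(U, c) = c + 2*U
k(T) = -2*T*(-20 + T) (k(T) = -2*(T + 2*(-10))*T = -2*(T - 20)*T = -2*(-20 + T)*T = -2*T*(-20 + T))
(18634 - 41323)/(47475 + k(34)) = (18634 - 41323)/(47475 + 2*34*(20 - 1*34)) = -22689/(47475 + 2*34*(20 - 34)) = -22689/(47475 + 2*34*(-14)) = -22689/(47475 - 952) = -22689/46523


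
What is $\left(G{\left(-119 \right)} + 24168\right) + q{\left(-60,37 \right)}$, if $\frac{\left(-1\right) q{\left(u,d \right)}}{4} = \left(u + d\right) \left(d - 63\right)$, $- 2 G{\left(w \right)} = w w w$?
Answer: $\frac{1728711}{2} \approx 8.6436 \cdot 10^{5}$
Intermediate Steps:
$G{\left(w \right)} = - \frac{w^{3}}{2}$ ($G{\left(w \right)} = - \frac{w w w}{2} = - \frac{w^{2} w}{2} = - \frac{w^{3}}{2}$)
$q{\left(u,d \right)} = - 4 \left(-63 + d\right) \left(d + u\right)$ ($q{\left(u,d \right)} = - 4 \left(u + d\right) \left(d - 63\right) = - 4 \left(d + u\right) \left(-63 + d\right) = - 4 \left(-63 + d\right) \left(d + u\right)$)
$\left(G{\left(-119 \right)} + 24168\right) + q{\left(-60,37 \right)} = \left(- \frac{\left(-119\right)^{3}}{2} + 24168\right) + \left(- 4 \cdot 37^{2} + 252 \cdot 37 + 252 \left(-60\right) - 148 \left(-60\right)\right) = \left(\left(- \frac{1}{2}\right) \left(-1685159\right) + 24168\right) + \left(\left(-4\right) 1369 + 9324 - 15120 + 8880\right) = \left(\frac{1685159}{2} + 24168\right) + \left(-5476 + 9324 - 15120 + 8880\right) = \frac{1733495}{2} - 2392 = \frac{1728711}{2}$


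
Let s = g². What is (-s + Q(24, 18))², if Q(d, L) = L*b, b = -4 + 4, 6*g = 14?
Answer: 2401/81 ≈ 29.642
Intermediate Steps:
g = 7/3 (g = (⅙)*14 = 7/3 ≈ 2.3333)
b = 0
Q(d, L) = 0 (Q(d, L) = L*0 = 0)
s = 49/9 (s = (7/3)² = 49/9 ≈ 5.4444)
(-s + Q(24, 18))² = (-1*49/9 + 0)² = (-49/9 + 0)² = (-49/9)² = 2401/81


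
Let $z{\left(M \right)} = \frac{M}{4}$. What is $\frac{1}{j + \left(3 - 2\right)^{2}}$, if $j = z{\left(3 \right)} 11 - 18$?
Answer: $- \frac{4}{35} \approx -0.11429$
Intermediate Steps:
$z{\left(M \right)} = \frac{M}{4}$ ($z{\left(M \right)} = M \frac{1}{4} = \frac{M}{4}$)
$j = - \frac{39}{4}$ ($j = \frac{1}{4} \cdot 3 \cdot 11 - 18 = \frac{3}{4} \cdot 11 - 18 = \frac{33}{4} - 18 = - \frac{39}{4} \approx -9.75$)
$\frac{1}{j + \left(3 - 2\right)^{2}} = \frac{1}{- \frac{39}{4} + \left(3 - 2\right)^{2}} = \frac{1}{- \frac{39}{4} + 1^{2}} = \frac{1}{- \frac{39}{4} + 1} = \frac{1}{- \frac{35}{4}} = - \frac{4}{35}$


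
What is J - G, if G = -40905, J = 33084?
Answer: 73989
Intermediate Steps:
J - G = 33084 - 1*(-40905) = 33084 + 40905 = 73989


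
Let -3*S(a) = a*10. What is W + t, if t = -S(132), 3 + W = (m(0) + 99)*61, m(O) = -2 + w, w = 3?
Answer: 6537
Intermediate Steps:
S(a) = -10*a/3 (S(a) = -a*10/3 = -10*a/3)
m(O) = 1 (m(O) = -2 + 3 = 1)
W = 6097 (W = -3 + (1 + 99)*61 = -3 + 100*61 = -3 + 6100 = 6097)
t = 440 (t = -(-10)*132/3 = -1*(-440) = 440)
W + t = 6097 + 440 = 6537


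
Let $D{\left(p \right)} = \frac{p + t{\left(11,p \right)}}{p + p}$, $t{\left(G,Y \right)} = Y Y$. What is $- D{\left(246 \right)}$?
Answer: $- \frac{247}{2} \approx -123.5$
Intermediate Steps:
$t{\left(G,Y \right)} = Y^{2}$
$D{\left(p \right)} = \frac{p + p^{2}}{2 p}$ ($D{\left(p \right)} = \frac{p + p^{2}}{p + p} = \frac{p + p^{2}}{2 p}$)
$- D{\left(246 \right)} = - (\frac{1}{2} + \frac{1}{2} \cdot 246) = - (\frac{1}{2} + 123) = \left(-1\right) \frac{247}{2} = - \frac{247}{2}$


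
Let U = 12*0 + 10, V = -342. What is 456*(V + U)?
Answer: -151392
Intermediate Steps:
U = 10 (U = 0 + 10 = 10)
456*(V + U) = 456*(-342 + 10) = 456*(-332) = -151392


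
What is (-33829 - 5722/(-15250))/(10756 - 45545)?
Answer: 257943264/265266125 ≈ 0.97239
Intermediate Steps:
(-33829 - 5722/(-15250))/(10756 - 45545) = (-33829 - 5722*(-1/15250))/(-34789) = (-33829 + 2861/7625)*(-1/34789) = -257943264/7625*(-1/34789) = 257943264/265266125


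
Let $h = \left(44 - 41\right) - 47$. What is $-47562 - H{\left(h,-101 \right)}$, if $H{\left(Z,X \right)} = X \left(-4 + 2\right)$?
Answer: $-47764$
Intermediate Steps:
$h = -44$ ($h = 3 - 47 = -44$)
$H{\left(Z,X \right)} = - 2 X$ ($H{\left(Z,X \right)} = X \left(-2\right) = - 2 X$)
$-47562 - H{\left(h,-101 \right)} = -47562 - \left(-2\right) \left(-101\right) = -47562 - 202 = -47764$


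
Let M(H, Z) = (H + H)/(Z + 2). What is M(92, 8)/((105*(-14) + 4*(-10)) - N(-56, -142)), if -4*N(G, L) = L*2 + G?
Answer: -92/7975 ≈ -0.011536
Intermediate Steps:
N(G, L) = -L/2 - G/4 (N(G, L) = -(L*2 + G)/4 = -(2*L + G)/4 = -(G + 2*L)/4 = -L/2 - G/4)
M(H, Z) = 2*H/(2 + Z) (M(H, Z) = (2*H)/(2 + Z) = 2*H/(2 + Z))
M(92, 8)/((105*(-14) + 4*(-10)) - N(-56, -142)) = (2*92/(2 + 8))/((105*(-14) + 4*(-10)) - (-½*(-142) - ¼*(-56))) = (2*92/10)/((-1470 - 40) - (71 + 14)) = (2*92*(⅒))/(-1510 - 1*85) = 92/(5*(-1510 - 85)) = (92/5)/(-1595) = (92/5)*(-1/1595) = -92/7975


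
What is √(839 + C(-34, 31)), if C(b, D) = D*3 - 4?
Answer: 4*√58 ≈ 30.463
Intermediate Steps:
C(b, D) = -4 + 3*D (C(b, D) = 3*D - 4 = -4 + 3*D)
√(839 + C(-34, 31)) = √(839 + (-4 + 3*31)) = √(839 + (-4 + 93)) = √(839 + 89) = √928 = 4*√58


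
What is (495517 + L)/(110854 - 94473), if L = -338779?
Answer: 156738/16381 ≈ 9.5683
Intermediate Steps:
(495517 + L)/(110854 - 94473) = (495517 - 338779)/(110854 - 94473) = 156738/16381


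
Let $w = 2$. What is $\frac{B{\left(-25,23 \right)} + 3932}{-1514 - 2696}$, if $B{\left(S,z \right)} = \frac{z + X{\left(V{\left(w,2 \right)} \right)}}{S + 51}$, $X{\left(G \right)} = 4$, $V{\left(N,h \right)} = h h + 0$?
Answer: $- \frac{102259}{109460} \approx -0.93421$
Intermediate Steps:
$V{\left(N,h \right)} = h^{2}$ ($V{\left(N,h \right)} = h^{2} + 0 = h^{2}$)
$B{\left(S,z \right)} = \frac{4 + z}{51 + S}$ ($B{\left(S,z \right)} = \frac{z + 4}{S + 51} = \frac{4 + z}{51 + S}$)
$\frac{B{\left(-25,23 \right)} + 3932}{-1514 - 2696} = \frac{\frac{4 + 23}{51 - 25} + 3932}{-1514 - 2696} = \frac{\frac{1}{26} \cdot 27 + 3932}{-4210} = \left(\frac{1}{26} \cdot 27 + 3932\right) \left(- \frac{1}{4210}\right) = \left(\frac{27}{26} + 3932\right) \left(- \frac{1}{4210}\right) = \frac{102259}{26} \left(- \frac{1}{4210}\right) = - \frac{102259}{109460}$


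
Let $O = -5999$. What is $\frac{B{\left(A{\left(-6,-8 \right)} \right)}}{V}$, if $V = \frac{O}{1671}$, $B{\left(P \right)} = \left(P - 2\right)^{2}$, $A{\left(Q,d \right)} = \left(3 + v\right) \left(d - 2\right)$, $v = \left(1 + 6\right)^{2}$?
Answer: $- \frac{455320764}{5999} \approx -75900.0$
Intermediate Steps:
$v = 49$ ($v = 7^{2} = 49$)
$A{\left(Q,d \right)} = -104 + 52 d$ ($A{\left(Q,d \right)} = \left(3 + 49\right) \left(d - 2\right) = 52 \left(-2 + d\right) = -104 + 52 d$)
$B{\left(P \right)} = \left(-2 + P\right)^{2}$
$V = - \frac{5999}{1671} \approx -3.5901$
$\frac{B{\left(A{\left(-6,-8 \right)} \right)}}{V} = \frac{\left(-2 + \left(-104 + 52 \left(-8\right)\right)\right)^{2}}{- \frac{5999}{1671}} = \left(-2 - 520\right)^{2} \left(- \frac{1671}{5999}\right) = \left(-522\right)^{2} \left(- \frac{1671}{5999}\right) = 272484 \left(- \frac{1671}{5999}\right) = - \frac{455320764}{5999}$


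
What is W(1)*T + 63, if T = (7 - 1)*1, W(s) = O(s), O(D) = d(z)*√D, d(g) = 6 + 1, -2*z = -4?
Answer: 105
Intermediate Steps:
z = 2 (z = -½*(-4) = 2)
d(g) = 7
O(D) = 7*√D
W(s) = 7*√s
T = 6 (T = 6*1 = 6)
W(1)*T + 63 = (7*√1)*6 + 63 = (7*1)*6 + 63 = 7*6 + 63 = 42 + 63 = 105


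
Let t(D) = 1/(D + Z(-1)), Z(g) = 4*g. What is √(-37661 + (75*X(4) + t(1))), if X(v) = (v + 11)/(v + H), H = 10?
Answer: I*√66292842/42 ≈ 193.86*I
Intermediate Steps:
X(v) = (11 + v)/(10 + v) (X(v) = (v + 11)/(v + 10) = (11 + v)/(10 + v))
t(D) = 1/(-4 + D) (t(D) = 1/(D + 4*(-1)) = 1/(D - 4) = 1/(-4 + D))
√(-37661 + (75*X(4) + t(1))) = √(-37661 + (75*((11 + 4)/(10 + 4)) + 1/(-4 + 1))) = √(-37661 + (75*(15/14) + 1/(-3))) = √(-37661 + (75*((1/14)*15) - ⅓)) = √(-37661 + (75*(15/14) - ⅓)) = √(-37661 + (1125/14 - ⅓)) = √(-37661 + 3361/42) = √(-1578401/42) = I*√66292842/42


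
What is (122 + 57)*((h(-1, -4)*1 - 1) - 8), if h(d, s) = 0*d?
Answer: -1611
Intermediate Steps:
h(d, s) = 0
(122 + 57)*((h(-1, -4)*1 - 1) - 8) = (122 + 57)*((0*1 - 1) - 8) = 179*((0 - 1) - 8) = 179*(-1 - 8) = 179*(-9) = -1611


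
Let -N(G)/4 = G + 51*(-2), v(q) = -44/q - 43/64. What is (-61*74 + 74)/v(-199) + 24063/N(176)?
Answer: 16600014957/1699336 ≈ 9768.5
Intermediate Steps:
v(q) = -43/64 - 44/q (v(q) = -44/q - 43*1/64 = -44/q - 43/64 = -43/64 - 44/q)
N(G) = 408 - 4*G (N(G) = -4*(G + 51*(-2)) = -4*(G - 102) = -4*(-102 + G) = 408 - 4*G)
(-61*74 + 74)/v(-199) + 24063/N(176) = (-61*74 + 74)/(-43/64 - 44/(-199)) + 24063/(408 - 4*176) = (-4514 + 74)/(-43/64 - 44*(-1/199)) + 24063/(408 - 704) = -4440/(-43/64 + 44/199) + 24063/(-296) = -4440/(-5741/12736) + 24063*(-1/296) = -4440*(-12736/5741) - 24063/296 = 56547840/5741 - 24063/296 = 16600014957/1699336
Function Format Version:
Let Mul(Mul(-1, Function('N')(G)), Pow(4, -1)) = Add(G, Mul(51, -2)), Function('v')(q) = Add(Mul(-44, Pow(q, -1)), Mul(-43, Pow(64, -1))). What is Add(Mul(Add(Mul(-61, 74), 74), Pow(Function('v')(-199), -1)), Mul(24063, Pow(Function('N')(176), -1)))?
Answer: Rational(16600014957, 1699336) ≈ 9768.5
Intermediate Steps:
Function('v')(q) = Add(Rational(-43, 64), Mul(-44, Pow(q, -1))) (Function('v')(q) = Add(Mul(-44, Pow(q, -1)), Mul(-43, Rational(1, 64))) = Add(Mul(-44, Pow(q, -1)), Rational(-43, 64)) = Add(Rational(-43, 64), Mul(-44, Pow(q, -1))))
Function('N')(G) = Add(408, Mul(-4, G)) (Function('N')(G) = Mul(-4, Add(G, Mul(51, -2))) = Mul(-4, Add(G, -102)) = Mul(-4, Add(-102, G)) = Add(408, Mul(-4, G)))
Add(Mul(Add(Mul(-61, 74), 74), Pow(Function('v')(-199), -1)), Mul(24063, Pow(Function('N')(176), -1))) = Add(Mul(Add(Mul(-61, 74), 74), Pow(Add(Rational(-43, 64), Mul(-44, Pow(-199, -1))), -1)), Mul(24063, Pow(Add(408, Mul(-4, 176)), -1))) = Add(Mul(Add(-4514, 74), Pow(Add(Rational(-43, 64), Mul(-44, Rational(-1, 199))), -1)), Mul(24063, Pow(Add(408, -704), -1))) = Add(Mul(-4440, Pow(Add(Rational(-43, 64), Rational(44, 199)), -1)), Mul(24063, Pow(-296, -1))) = Add(Mul(-4440, Pow(Rational(-5741, 12736), -1)), Mul(24063, Rational(-1, 296))) = Add(Mul(-4440, Rational(-12736, 5741)), Rational(-24063, 296)) = Add(Rational(56547840, 5741), Rational(-24063, 296)) = Rational(16600014957, 1699336)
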